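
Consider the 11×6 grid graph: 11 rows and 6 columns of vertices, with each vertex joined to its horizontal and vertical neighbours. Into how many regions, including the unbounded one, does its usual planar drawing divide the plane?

The grid has V = 11·6 = 66 vertices and E = 11·5 + 6·10 = 115 edges.
F = 2 − V + E = 2 − 66 + 115 = 51.

51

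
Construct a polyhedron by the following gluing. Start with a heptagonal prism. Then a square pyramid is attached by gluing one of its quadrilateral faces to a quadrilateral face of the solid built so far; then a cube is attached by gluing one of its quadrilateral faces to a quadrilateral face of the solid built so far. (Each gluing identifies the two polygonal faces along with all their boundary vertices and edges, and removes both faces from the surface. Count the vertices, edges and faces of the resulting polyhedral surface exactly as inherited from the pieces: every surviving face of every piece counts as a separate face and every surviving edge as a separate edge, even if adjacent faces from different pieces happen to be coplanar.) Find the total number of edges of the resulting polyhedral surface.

A heptagonal prism: V=14, E=21, F=9.
Attach a square pyramid (V=5, E=8, F=5) along a 4-gon: merge 4 vertices and 4 edges, delete both glued faces → V=15, E=25, F=12.
Attach a cube (V=8, E=12, F=6) along a 4-gon: merge 4 vertices and 4 edges, delete both glued faces → V=19, E=33, F=16.
Check: V − E + F = 19 − 33 + 16 = 2.

33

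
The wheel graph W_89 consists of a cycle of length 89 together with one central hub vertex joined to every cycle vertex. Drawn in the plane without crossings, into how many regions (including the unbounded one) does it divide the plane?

W_89 has V = 89 + 1 = 90 vertices and E = 2·89 = 178 edges.
By Euler's formula F = 2 − V + E = 2 − 90 + 178 = 90.

90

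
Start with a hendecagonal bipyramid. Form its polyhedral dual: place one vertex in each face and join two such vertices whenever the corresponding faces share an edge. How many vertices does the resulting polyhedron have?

22

The base solid has V = 13, E = 33, F = 22.
The dual swaps V and F and preserves E: V′ = F = 22, E′ = E = 33, F′ = V = 13.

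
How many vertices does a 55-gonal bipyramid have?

A bipyramid over an n-gon has 2n triangular faces and n + 2 vertices: V = 55 + 2 = 57, E = 3·55 = 165, F = 2·55 = 110.

57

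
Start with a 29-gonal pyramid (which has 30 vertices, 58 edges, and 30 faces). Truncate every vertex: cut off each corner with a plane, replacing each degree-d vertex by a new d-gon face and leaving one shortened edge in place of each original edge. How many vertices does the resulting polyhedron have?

Truncation replaces each original edge-end by a new vertex, so V′ = 2E = 116.
Each original edge survives, and each old vertex of degree d contributes d new edges; summing degrees gives Σd = 2E, so E′ = E + 2E = 3E = 174.
Each original face survives and each original vertex becomes one new face: F′ = F + V = 60.

116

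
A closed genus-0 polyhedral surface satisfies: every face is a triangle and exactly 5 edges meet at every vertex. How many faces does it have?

20

Each face has 3 edges and each edge borders two faces, so 2E = 3F.
Each vertex has degree 5, so 5V = 2E and hence V = 3F/5.
Euler: V − E + F = 2 ⇒ (3F/5) − (3F/2) + F = 2.
Multiply by 10: (6 − 15 + 10)F = 20, i.e. 1F = 20.
So F = 20, E = 3·20/2 = 30, V = 3·20/5 = 12.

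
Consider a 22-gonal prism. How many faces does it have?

A prism on an n-gon has two n-gon bases and n rectangular sides: V = 2·22 = 44, E = 3·22 = 66, F = 22 + 2 = 24.

24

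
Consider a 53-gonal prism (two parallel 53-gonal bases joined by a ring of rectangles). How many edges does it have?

A prism on an n-gon has two n-gon bases and n rectangular sides: V = 2·53 = 106, E = 3·53 = 159, F = 53 + 2 = 55.

159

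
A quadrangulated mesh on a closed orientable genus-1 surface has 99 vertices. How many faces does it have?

χ = 2 − 2·1 = 0, and every face is a square so 4F = 2E.
V − E + F = 0 with E = 4F/2 gives 99 − (4/2 − 1)·F = 0, so F = 99 and E = 198.

99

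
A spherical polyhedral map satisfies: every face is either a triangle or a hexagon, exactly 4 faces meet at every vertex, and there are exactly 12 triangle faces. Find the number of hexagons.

2

Let x be the number of hexagons; then F = 12 + x.
Edge–face incidences: 2E = 3·12 + 6·x = 36 + 6x.
Every vertex has degree 4, so 4V = 2E.
Euler: V − E + F = 2 ⇒ (2E)/4 − E + (12 + x) = 2.
Multiply by 8: 2·(2E) − 4·(2E) + 8·(12 + x) = 16, i.e. 96 + 8x − 2·(36 + 6x) = 16.
Collecting terms: −4x + 24 = 16, so −4x = −8, so x = 2.
Then 2E = 36 + 6·2 = 48, so E = 24, V = 2E/4 = 12, F = 12 + 2 = 14.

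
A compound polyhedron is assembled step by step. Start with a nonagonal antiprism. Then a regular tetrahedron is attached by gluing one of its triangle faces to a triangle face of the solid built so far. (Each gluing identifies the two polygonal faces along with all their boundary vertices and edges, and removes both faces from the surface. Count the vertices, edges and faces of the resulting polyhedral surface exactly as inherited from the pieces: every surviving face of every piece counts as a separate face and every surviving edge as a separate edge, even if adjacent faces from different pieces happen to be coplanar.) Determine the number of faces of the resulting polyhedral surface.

22

A nonagonal antiprism: V=18, E=36, F=20.
Attach a regular tetrahedron (V=4, E=6, F=4) along a 3-gon: merge 3 vertices and 3 edges, delete both glued faces → V=19, E=39, F=22.
Check: V − E + F = 19 − 39 + 22 = 2.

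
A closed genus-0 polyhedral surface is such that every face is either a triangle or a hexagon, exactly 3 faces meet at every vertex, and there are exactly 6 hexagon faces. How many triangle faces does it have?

Let x be the number of triangles; then F = 6 + x.
Edge–face incidences: 2E = 6·6 + 3·x = 36 + 3x.
Every vertex has degree 3, so 3V = 2E.
Euler: V − E + F = 2 ⇒ (2E)/3 − E + (6 + x) = 2.
Multiply by 6: 2·(2E) − 3·(2E) + 6·(6 + x) = 12, i.e. 36 + 6x − (36 + 3x) = 12.
Collecting terms: 3x = 12, so x = 4.
Then 2E = 36 + 3·4 = 48, so E = 24, V = 2E/3 = 16, F = 6 + 4 = 10.

4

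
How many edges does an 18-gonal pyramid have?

A pyramid on an n-gon base has one n-gon and n triangles: V = 18 + 1 = 19, E = 2·18 = 36, F = 18 + 1 = 19.
Check: V − E + F = 19 − 36 + 19 = 2.

36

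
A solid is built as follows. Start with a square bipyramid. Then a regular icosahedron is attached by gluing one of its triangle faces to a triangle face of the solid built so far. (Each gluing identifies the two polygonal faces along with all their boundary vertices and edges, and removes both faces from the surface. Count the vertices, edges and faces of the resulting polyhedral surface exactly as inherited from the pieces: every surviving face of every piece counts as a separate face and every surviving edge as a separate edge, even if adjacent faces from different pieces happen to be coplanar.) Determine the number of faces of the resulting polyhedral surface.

A square bipyramid: V=6, E=12, F=8.
Attach a regular icosahedron (V=12, E=30, F=20) along a 3-gon: merge 3 vertices and 3 edges, delete both glued faces → V=15, E=39, F=26.
Check: V − E + F = 15 − 39 + 26 = 2.

26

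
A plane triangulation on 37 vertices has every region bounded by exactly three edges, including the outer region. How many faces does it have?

In a plane triangulation 3F = 2E and V − E + F = 2, so F = 2V − 4 = 2·37 − 4 = 70.

70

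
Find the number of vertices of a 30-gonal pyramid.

31

A pyramid on an n-gon base has one n-gon and n triangles: V = 30 + 1 = 31, E = 2·30 = 60, F = 30 + 1 = 31.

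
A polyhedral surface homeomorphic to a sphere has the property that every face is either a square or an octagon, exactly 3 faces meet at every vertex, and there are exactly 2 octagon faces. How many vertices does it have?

Let x be the number of squares; then F = 2 + x.
Edge–face incidences: 2E = 8·2 + 4·x = 16 + 4x.
Every vertex has degree 3, so 3V = 2E.
Euler: V − E + F = 2 ⇒ (2E)/3 − E + (2 + x) = 2.
Multiply by 6: 2·(2E) − 3·(2E) + 6·(2 + x) = 12, i.e. 12 + 6x − (16 + 4x) = 12.
Collecting terms: 2x − 4 = 12, so 2x = 16, so x = 8.
Then 2E = 16 + 4·8 = 48, so E = 24, V = 2E/3 = 16, F = 2 + 8 = 10.

16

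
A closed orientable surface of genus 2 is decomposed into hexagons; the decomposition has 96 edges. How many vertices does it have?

62

χ = 2 − 2·2 = -2, and every face is a hexagon so 6F = 2E.
F = 2E/6 = 32. Then V = -2 + E − F = -2 + 96 − 32 = 62.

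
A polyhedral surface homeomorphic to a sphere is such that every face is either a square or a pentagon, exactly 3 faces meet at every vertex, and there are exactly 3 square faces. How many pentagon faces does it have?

Let x be the number of pentagons; then F = 3 + x.
Edge–face incidences: 2E = 4·3 + 5·x = 12 + 5x.
Every vertex has degree 3, so 3V = 2E.
Euler: V − E + F = 2 ⇒ (2E)/3 − E + (3 + x) = 2.
Multiply by 6: 2·(2E) − 3·(2E) + 6·(3 + x) = 12, i.e. 18 + 6x − (12 + 5x) = 12.
Collecting terms: x + 6 = 12, so x = 6.
Then 2E = 12 + 5·6 = 42, so E = 21, V = 2E/3 = 14, F = 3 + 6 = 9.

6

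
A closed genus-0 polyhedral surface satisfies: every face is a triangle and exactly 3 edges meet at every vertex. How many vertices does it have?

4

Each face has 3 edges and each edge borders two faces, so 2E = 3F.
Each vertex has degree 3, so 3V = 2E and hence V = 3F/3.
Euler: V − E + F = 2 ⇒ (3F/3) − (3F/2) + F = 2.
Multiply by 6: (6 − 9 + 6)F = 12, i.e. 3F = 12.
So F = 4, E = 3·4/2 = 6, V = 3·4/3 = 4.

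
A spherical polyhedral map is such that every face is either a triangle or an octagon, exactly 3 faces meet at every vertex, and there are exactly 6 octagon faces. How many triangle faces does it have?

8

Let x be the number of triangles; then F = 6 + x.
Edge–face incidences: 2E = 8·6 + 3·x = 48 + 3x.
Every vertex has degree 3, so 3V = 2E.
Euler: V − E + F = 2 ⇒ (2E)/3 − E + (6 + x) = 2.
Multiply by 6: 2·(2E) − 3·(2E) + 6·(6 + x) = 12, i.e. 36 + 6x − (48 + 3x) = 12.
Collecting terms: 3x − 12 = 12, so 3x = 24, so x = 8.
Then 2E = 48 + 3·8 = 72, so E = 36, V = 2E/3 = 24, F = 6 + 8 = 14.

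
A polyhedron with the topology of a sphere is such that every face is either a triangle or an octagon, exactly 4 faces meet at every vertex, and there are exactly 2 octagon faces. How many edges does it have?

Let x be the number of triangles; then F = 2 + x.
Edge–face incidences: 2E = 8·2 + 3·x = 16 + 3x.
Every vertex has degree 4, so 4V = 2E.
Euler: V − E + F = 2 ⇒ (2E)/4 − E + (2 + x) = 2.
Multiply by 8: 2·(2E) − 4·(2E) + 8·(2 + x) = 16, i.e. 16 + 8x − 2·(16 + 3x) = 16.
Collecting terms: 2x − 16 = 16, so 2x = 32, so x = 16.
Then 2E = 16 + 3·16 = 64, so E = 32, V = 2E/4 = 16, F = 2 + 16 = 18.

32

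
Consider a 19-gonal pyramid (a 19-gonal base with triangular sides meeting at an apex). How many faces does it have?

A pyramid on an n-gon base has one n-gon and n triangles: V = 19 + 1 = 20, E = 2·19 = 38, F = 19 + 1 = 20.

20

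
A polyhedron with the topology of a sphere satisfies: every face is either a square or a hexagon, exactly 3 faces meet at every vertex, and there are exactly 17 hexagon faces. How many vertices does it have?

Let x be the number of squares; then F = 17 + x.
Edge–face incidences: 2E = 6·17 + 4·x = 102 + 4x.
Every vertex has degree 3, so 3V = 2E.
Euler: V − E + F = 2 ⇒ (2E)/3 − E + (17 + x) = 2.
Multiply by 6: 2·(2E) − 3·(2E) + 6·(17 + x) = 12, i.e. 102 + 6x − (102 + 4x) = 12.
Collecting terms: 2x = 12, so x = 6.
Then 2E = 102 + 4·6 = 126, so E = 63, V = 2E/3 = 42, F = 17 + 6 = 23.

42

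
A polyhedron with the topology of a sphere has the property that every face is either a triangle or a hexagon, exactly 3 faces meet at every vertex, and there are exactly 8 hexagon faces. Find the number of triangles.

Let x be the number of triangles; then F = 8 + x.
Edge–face incidences: 2E = 6·8 + 3·x = 48 + 3x.
Every vertex has degree 3, so 3V = 2E.
Euler: V − E + F = 2 ⇒ (2E)/3 − E + (8 + x) = 2.
Multiply by 6: 2·(2E) − 3·(2E) + 6·(8 + x) = 12, i.e. 48 + 6x − (48 + 3x) = 12.
Collecting terms: 3x = 12, so x = 4.
Then 2E = 48 + 3·4 = 60, so E = 30, V = 2E/3 = 20, F = 8 + 4 = 12.

4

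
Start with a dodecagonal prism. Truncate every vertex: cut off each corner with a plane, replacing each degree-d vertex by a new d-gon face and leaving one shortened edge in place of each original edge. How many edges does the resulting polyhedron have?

108

The base solid has V = 24, E = 36, F = 14.
Truncation replaces each original edge-end by a new vertex, so V′ = 2E = 72.
Each original edge survives, and each old vertex of degree d contributes d new edges; summing degrees gives Σd = 2E, so E′ = E + 2E = 3E = 108.
Each original face survives and each original vertex becomes one new face: F′ = F + V = 38.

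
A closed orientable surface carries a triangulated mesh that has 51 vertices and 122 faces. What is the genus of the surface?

6

Every face is a triangle, so 2E = 3·122 = 366, giving E = 183.
χ = V − E + F = 51 − 183 + 122 = -10.
For a closed orientable surface χ = 2 − 2g, so g = (2 − (-10))/2 = 6.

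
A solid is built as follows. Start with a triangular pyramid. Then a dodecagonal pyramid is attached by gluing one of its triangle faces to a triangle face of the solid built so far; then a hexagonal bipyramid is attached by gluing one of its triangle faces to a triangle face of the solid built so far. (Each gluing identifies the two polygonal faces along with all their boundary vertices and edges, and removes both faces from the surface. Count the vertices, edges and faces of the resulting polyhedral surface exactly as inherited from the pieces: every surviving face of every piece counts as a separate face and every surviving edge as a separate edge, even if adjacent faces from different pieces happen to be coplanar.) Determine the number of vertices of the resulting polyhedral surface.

A triangular pyramid: V=4, E=6, F=4.
Attach a dodecagonal pyramid (V=13, E=24, F=13) along a 3-gon: merge 3 vertices and 3 edges, delete both glued faces → V=14, E=27, F=15.
Attach a hexagonal bipyramid (V=8, E=18, F=12) along a 3-gon: merge 3 vertices and 3 edges, delete both glued faces → V=19, E=42, F=25.
Check: V − E + F = 19 − 42 + 25 = 2.

19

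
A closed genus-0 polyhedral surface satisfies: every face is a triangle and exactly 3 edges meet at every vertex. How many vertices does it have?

4

Each face has 3 edges and each edge borders two faces, so 2E = 3F.
Each vertex has degree 3, so 3V = 2E and hence V = 3F/3.
Euler: V − E + F = 2 ⇒ (3F/3) − (3F/2) + F = 2.
Multiply by 6: (6 − 9 + 6)F = 12, i.e. 3F = 12.
So F = 4, E = 3·4/2 = 6, V = 3·4/3 = 4.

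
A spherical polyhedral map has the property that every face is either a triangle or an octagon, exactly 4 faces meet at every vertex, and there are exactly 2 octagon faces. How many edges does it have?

32

Let x be the number of triangles; then F = 2 + x.
Edge–face incidences: 2E = 8·2 + 3·x = 16 + 3x.
Every vertex has degree 4, so 4V = 2E.
Euler: V − E + F = 2 ⇒ (2E)/4 − E + (2 + x) = 2.
Multiply by 8: 2·(2E) − 4·(2E) + 8·(2 + x) = 16, i.e. 16 + 8x − 2·(16 + 3x) = 16.
Collecting terms: 2x − 16 = 16, so 2x = 32, so x = 16.
Then 2E = 16 + 3·16 = 64, so E = 32, V = 2E/4 = 16, F = 2 + 16 = 18.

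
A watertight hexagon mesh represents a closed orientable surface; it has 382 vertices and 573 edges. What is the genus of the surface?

Every face is a hexagon and each edge borders two faces, so 6F = 2·573, giving F = 191.
χ = V − E + F = 382 − 573 + 191 = 0.
For a closed orientable surface χ = 2 − 2g, so g = (2 − (0))/2 = 1.

1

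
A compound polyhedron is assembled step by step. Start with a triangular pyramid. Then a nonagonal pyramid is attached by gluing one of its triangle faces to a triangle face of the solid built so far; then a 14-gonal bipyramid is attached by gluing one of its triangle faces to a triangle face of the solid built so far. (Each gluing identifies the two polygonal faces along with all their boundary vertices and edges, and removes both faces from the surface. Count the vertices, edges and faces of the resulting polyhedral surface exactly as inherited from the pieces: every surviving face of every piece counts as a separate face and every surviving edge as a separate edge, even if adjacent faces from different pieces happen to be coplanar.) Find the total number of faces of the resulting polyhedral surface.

A triangular pyramid: V=4, E=6, F=4.
Attach a nonagonal pyramid (V=10, E=18, F=10) along a 3-gon: merge 3 vertices and 3 edges, delete both glued faces → V=11, E=21, F=12.
Attach a 14-gonal bipyramid (V=16, E=42, F=28) along a 3-gon: merge 3 vertices and 3 edges, delete both glued faces → V=24, E=60, F=38.
Check: V − E + F = 24 − 60 + 38 = 2.

38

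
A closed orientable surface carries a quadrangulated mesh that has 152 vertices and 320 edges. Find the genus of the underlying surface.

Every face is a square and each edge borders two faces, so 4F = 2·320, giving F = 160.
χ = V − E + F = 152 − 320 + 160 = -8.
For a closed orientable surface χ = 2 − 2g, so g = (2 − (-8))/2 = 5.

5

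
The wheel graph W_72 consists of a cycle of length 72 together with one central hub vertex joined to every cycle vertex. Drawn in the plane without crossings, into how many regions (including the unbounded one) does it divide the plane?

W_72 has V = 72 + 1 = 73 vertices and E = 2·72 = 144 edges.
By Euler's formula F = 2 − V + E = 2 − 73 + 144 = 73.

73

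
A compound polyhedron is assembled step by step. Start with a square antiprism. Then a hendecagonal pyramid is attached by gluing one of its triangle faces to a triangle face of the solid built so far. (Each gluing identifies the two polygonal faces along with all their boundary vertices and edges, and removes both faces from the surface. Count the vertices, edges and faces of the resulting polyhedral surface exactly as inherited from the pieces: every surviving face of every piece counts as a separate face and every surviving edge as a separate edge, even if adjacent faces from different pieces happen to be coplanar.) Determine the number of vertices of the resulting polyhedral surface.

A square antiprism: V=8, E=16, F=10.
Attach a hendecagonal pyramid (V=12, E=22, F=12) along a 3-gon: merge 3 vertices and 3 edges, delete both glued faces → V=17, E=35, F=20.
Check: V − E + F = 17 − 35 + 20 = 2.

17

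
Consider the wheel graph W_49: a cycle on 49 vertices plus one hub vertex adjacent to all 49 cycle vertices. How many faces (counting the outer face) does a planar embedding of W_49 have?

50

W_49 has V = 49 + 1 = 50 vertices and E = 2·49 = 98 edges.
By Euler's formula F = 2 − V + E = 2 − 50 + 98 = 50.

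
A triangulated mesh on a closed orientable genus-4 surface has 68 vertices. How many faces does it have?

χ = 2 − 2·4 = -6, and every face is a triangle so 3F = 2E.
V − E + F = -6 with E = 3F/2 gives 68 − (3/2 − 1)·F = -6, so F = 148 and E = 222.

148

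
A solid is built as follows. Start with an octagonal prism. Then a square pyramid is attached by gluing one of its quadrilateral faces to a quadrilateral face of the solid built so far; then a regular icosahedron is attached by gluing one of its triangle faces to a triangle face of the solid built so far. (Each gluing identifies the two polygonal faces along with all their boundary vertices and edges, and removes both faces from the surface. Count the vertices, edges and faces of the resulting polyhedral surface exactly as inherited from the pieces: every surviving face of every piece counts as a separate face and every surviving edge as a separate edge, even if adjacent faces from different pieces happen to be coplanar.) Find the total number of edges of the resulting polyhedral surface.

55

An octagonal prism: V=16, E=24, F=10.
Attach a square pyramid (V=5, E=8, F=5) along a 4-gon: merge 4 vertices and 4 edges, delete both glued faces → V=17, E=28, F=13.
Attach a regular icosahedron (V=12, E=30, F=20) along a 3-gon: merge 3 vertices and 3 edges, delete both glued faces → V=26, E=55, F=31.
Check: V − E + F = 26 − 55 + 31 = 2.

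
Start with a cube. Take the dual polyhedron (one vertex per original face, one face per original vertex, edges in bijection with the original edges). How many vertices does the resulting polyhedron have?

6

The base solid has V = 8, E = 12, F = 6.
The dual swaps V and F and preserves E: V′ = F = 6, E′ = E = 12, F′ = V = 8.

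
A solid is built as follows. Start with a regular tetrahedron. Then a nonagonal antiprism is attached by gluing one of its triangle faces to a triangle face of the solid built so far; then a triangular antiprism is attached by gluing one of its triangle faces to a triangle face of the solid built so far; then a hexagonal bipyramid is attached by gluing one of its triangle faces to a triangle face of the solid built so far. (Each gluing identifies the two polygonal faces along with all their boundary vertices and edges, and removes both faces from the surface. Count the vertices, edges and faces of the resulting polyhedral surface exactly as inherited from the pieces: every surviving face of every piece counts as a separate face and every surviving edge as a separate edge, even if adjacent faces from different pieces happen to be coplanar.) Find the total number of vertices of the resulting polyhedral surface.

A regular tetrahedron: V=4, E=6, F=4.
Attach a nonagonal antiprism (V=18, E=36, F=20) along a 3-gon: merge 3 vertices and 3 edges, delete both glued faces → V=19, E=39, F=22.
Attach a triangular antiprism (V=6, E=12, F=8) along a 3-gon: merge 3 vertices and 3 edges, delete both glued faces → V=22, E=48, F=28.
Attach a hexagonal bipyramid (V=8, E=18, F=12) along a 3-gon: merge 3 vertices and 3 edges, delete both glued faces → V=27, E=63, F=38.
Check: V − E + F = 27 − 63 + 38 = 2.

27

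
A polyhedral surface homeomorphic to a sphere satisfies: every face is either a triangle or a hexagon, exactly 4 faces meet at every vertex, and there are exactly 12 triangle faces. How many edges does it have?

24

Let x be the number of hexagons; then F = 12 + x.
Edge–face incidences: 2E = 3·12 + 6·x = 36 + 6x.
Every vertex has degree 4, so 4V = 2E.
Euler: V − E + F = 2 ⇒ (2E)/4 − E + (12 + x) = 2.
Multiply by 8: 2·(2E) − 4·(2E) + 8·(12 + x) = 16, i.e. 96 + 8x − 2·(36 + 6x) = 16.
Collecting terms: −4x + 24 = 16, so −4x = −8, so x = 2.
Then 2E = 36 + 6·2 = 48, so E = 24, V = 2E/4 = 12, F = 12 + 2 = 14.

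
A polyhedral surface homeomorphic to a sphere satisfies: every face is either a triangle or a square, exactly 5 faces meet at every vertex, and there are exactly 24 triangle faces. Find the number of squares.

Let x be the number of squares; then F = 24 + x.
Edge–face incidences: 2E = 3·24 + 4·x = 72 + 4x.
Every vertex has degree 5, so 5V = 2E.
Euler: V − E + F = 2 ⇒ (2E)/5 − E + (24 + x) = 2.
Multiply by 10: 2·(2E) − 5·(2E) + 10·(24 + x) = 20, i.e. 240 + 10x − 3·(72 + 4x) = 20.
Collecting terms: −2x + 24 = 20, so −2x = −4, so x = 2.
Then 2E = 72 + 4·2 = 80, so E = 40, V = 2E/5 = 16, F = 24 + 2 = 26.

2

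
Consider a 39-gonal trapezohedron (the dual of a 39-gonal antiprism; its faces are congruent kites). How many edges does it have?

The n-trapezohedron (dual of the n-antiprism) has V = 2·39 + 2 = 80, E = 4·39 = 156, F = 2·39 = 78.

156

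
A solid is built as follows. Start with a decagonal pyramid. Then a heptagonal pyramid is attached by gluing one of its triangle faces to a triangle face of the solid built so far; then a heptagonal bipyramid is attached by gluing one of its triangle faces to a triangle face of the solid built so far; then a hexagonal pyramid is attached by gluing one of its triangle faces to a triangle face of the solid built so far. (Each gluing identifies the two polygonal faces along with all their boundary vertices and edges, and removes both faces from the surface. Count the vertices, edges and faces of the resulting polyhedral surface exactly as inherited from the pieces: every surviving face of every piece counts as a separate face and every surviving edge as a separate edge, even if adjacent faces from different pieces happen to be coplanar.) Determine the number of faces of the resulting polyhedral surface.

A decagonal pyramid: V=11, E=20, F=11.
Attach a heptagonal pyramid (V=8, E=14, F=8) along a 3-gon: merge 3 vertices and 3 edges, delete both glued faces → V=16, E=31, F=17.
Attach a heptagonal bipyramid (V=9, E=21, F=14) along a 3-gon: merge 3 vertices and 3 edges, delete both glued faces → V=22, E=49, F=29.
Attach a hexagonal pyramid (V=7, E=12, F=7) along a 3-gon: merge 3 vertices and 3 edges, delete both glued faces → V=26, E=58, F=34.
Check: V − E + F = 26 − 58 + 34 = 2.

34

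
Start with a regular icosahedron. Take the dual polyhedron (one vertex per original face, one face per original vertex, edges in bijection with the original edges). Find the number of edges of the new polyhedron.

The base solid has V = 12, E = 30, F = 20.
The dual swaps V and F and preserves E: V′ = F = 20, E′ = E = 30, F′ = V = 12.

30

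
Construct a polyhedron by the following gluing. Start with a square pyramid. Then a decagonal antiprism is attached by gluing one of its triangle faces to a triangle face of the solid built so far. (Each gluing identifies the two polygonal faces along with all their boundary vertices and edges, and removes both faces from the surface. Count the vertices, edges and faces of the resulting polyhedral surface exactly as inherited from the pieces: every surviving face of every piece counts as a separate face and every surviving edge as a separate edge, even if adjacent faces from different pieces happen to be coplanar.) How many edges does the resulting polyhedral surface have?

45

A square pyramid: V=5, E=8, F=5.
Attach a decagonal antiprism (V=20, E=40, F=22) along a 3-gon: merge 3 vertices and 3 edges, delete both glued faces → V=22, E=45, F=25.
Check: V − E + F = 22 − 45 + 25 = 2.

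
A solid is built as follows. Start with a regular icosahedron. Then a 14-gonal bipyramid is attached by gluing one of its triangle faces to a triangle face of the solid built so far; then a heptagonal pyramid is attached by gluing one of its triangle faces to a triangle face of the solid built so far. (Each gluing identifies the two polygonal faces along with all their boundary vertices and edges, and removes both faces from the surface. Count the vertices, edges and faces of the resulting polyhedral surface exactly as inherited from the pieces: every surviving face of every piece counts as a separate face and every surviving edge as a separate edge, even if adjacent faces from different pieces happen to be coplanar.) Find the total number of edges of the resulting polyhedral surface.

80

A regular icosahedron: V=12, E=30, F=20.
Attach a 14-gonal bipyramid (V=16, E=42, F=28) along a 3-gon: merge 3 vertices and 3 edges, delete both glued faces → V=25, E=69, F=46.
Attach a heptagonal pyramid (V=8, E=14, F=8) along a 3-gon: merge 3 vertices and 3 edges, delete both glued faces → V=30, E=80, F=52.
Check: V − E + F = 30 − 80 + 52 = 2.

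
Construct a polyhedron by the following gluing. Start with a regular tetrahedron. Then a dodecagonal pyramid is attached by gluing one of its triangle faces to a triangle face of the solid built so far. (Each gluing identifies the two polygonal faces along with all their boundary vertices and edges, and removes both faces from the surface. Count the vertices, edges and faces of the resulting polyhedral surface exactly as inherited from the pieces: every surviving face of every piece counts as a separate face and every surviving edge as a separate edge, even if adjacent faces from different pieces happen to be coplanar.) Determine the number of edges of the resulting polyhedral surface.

27

A regular tetrahedron: V=4, E=6, F=4.
Attach a dodecagonal pyramid (V=13, E=24, F=13) along a 3-gon: merge 3 vertices and 3 edges, delete both glued faces → V=14, E=27, F=15.
Check: V − E + F = 14 − 27 + 15 = 2.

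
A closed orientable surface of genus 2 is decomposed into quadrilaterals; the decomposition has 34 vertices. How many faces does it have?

χ = 2 − 2·2 = -2, and every face is a square so 4F = 2E.
V − E + F = -2 with E = 4F/2 gives 34 − (4/2 − 1)·F = -2, so F = 36 and E = 72.

36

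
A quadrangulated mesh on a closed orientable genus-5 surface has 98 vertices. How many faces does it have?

χ = 2 − 2·5 = -8, and every face is a square so 4F = 2E.
V − E + F = -8 with E = 4F/2 gives 98 − (4/2 − 1)·F = -8, so F = 106 and E = 212.

106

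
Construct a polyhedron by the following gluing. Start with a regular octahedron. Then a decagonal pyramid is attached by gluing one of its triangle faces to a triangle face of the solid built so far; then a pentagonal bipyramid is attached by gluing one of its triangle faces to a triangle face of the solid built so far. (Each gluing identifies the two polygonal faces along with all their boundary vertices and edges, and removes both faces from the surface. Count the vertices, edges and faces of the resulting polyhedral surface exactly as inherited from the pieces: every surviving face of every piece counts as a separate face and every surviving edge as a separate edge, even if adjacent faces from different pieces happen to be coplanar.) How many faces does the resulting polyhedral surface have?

25

A regular octahedron: V=6, E=12, F=8.
Attach a decagonal pyramid (V=11, E=20, F=11) along a 3-gon: merge 3 vertices and 3 edges, delete both glued faces → V=14, E=29, F=17.
Attach a pentagonal bipyramid (V=7, E=15, F=10) along a 3-gon: merge 3 vertices and 3 edges, delete both glued faces → V=18, E=41, F=25.
Check: V − E + F = 18 − 41 + 25 = 2.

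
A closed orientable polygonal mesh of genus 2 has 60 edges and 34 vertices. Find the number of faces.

24

For a closed orientable surface of genus 2, χ = 2 − 2·2 = -2.
F = -2 − V + E = -2 − 34 + 60 = 24.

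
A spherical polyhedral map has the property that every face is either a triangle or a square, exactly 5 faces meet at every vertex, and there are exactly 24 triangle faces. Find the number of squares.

Let x be the number of squares; then F = 24 + x.
Edge–face incidences: 2E = 3·24 + 4·x = 72 + 4x.
Every vertex has degree 5, so 5V = 2E.
Euler: V − E + F = 2 ⇒ (2E)/5 − E + (24 + x) = 2.
Multiply by 10: 2·(2E) − 5·(2E) + 10·(24 + x) = 20, i.e. 240 + 10x − 3·(72 + 4x) = 20.
Collecting terms: −2x + 24 = 20, so −2x = −4, so x = 2.
Then 2E = 72 + 4·2 = 80, so E = 40, V = 2E/5 = 16, F = 24 + 2 = 26.

2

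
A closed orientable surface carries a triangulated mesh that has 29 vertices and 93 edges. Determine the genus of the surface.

Every face is a triangle and each edge borders two faces, so 3F = 2·93, giving F = 62.
χ = V − E + F = 29 − 93 + 62 = -2.
For a closed orientable surface χ = 2 − 2g, so g = (2 − (-2))/2 = 2.

2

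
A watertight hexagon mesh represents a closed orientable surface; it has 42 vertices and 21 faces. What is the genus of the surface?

1

Every face is a hexagon, so 2E = 6·21 = 126, giving E = 63.
χ = V − E + F = 42 − 63 + 21 = 0.
For a closed orientable surface χ = 2 − 2g, so g = (2 − (0))/2 = 1.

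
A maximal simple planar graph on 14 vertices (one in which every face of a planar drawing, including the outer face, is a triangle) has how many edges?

In a plane triangulation 3F = 2E and V − E + F = 2, so E = 3V − 6 = 3·14 − 6 = 36.

36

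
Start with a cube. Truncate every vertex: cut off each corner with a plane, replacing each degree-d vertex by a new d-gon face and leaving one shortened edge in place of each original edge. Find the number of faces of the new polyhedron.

The base solid has V = 8, E = 12, F = 6.
Truncation replaces each original edge-end by a new vertex, so V′ = 2E = 24.
Each original edge survives, and each old vertex of degree d contributes d new edges; summing degrees gives Σd = 2E, so E′ = E + 2E = 3E = 36.
Each original face survives and each original vertex becomes one new face: F′ = F + V = 14.

14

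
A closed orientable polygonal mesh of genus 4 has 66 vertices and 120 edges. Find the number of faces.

For a closed orientable surface of genus 4, χ = 2 − 2·4 = -6.
F = -6 − V + E = -6 − 66 + 120 = 48.

48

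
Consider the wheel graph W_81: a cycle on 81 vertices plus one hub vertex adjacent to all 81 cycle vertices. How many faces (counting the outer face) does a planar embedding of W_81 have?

W_81 has V = 81 + 1 = 82 vertices and E = 2·81 = 162 edges.
By Euler's formula F = 2 − V + E = 2 − 82 + 162 = 82.

82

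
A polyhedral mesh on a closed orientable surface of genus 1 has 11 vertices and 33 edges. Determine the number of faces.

For a closed orientable surface of genus 1, χ = 2 − 2·1 = 0.
F = 0 − V + E = 0 − 11 + 33 = 22.

22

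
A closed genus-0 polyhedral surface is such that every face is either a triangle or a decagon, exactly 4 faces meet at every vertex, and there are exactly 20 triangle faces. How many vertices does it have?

20

Let x be the number of decagons; then F = 20 + x.
Edge–face incidences: 2E = 3·20 + 10·x = 60 + 10x.
Every vertex has degree 4, so 4V = 2E.
Euler: V − E + F = 2 ⇒ (2E)/4 − E + (20 + x) = 2.
Multiply by 8: 2·(2E) − 4·(2E) + 8·(20 + x) = 16, i.e. 160 + 8x − 2·(60 + 10x) = 16.
Collecting terms: −12x + 40 = 16, so −12x = −24, so x = 2.
Then 2E = 60 + 10·2 = 80, so E = 40, V = 2E/4 = 20, F = 20 + 2 = 22.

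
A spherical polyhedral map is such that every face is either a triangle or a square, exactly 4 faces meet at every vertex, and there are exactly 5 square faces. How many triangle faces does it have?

8

Let x be the number of triangles; then F = 5 + x.
Edge–face incidences: 2E = 4·5 + 3·x = 20 + 3x.
Every vertex has degree 4, so 4V = 2E.
Euler: V − E + F = 2 ⇒ (2E)/4 − E + (5 + x) = 2.
Multiply by 8: 2·(2E) − 4·(2E) + 8·(5 + x) = 16, i.e. 40 + 8x − 2·(20 + 3x) = 16.
Collecting terms: 2x = 16, so x = 8.
Then 2E = 20 + 3·8 = 44, so E = 22, V = 2E/4 = 11, F = 5 + 8 = 13.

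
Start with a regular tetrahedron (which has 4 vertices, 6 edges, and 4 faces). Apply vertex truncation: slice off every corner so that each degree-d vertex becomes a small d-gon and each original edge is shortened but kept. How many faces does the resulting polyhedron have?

8

Truncation replaces each original edge-end by a new vertex, so V′ = 2E = 12.
Each original edge survives, and each old vertex of degree d contributes d new edges; summing degrees gives Σd = 2E, so E′ = E + 2E = 3E = 18.
Each original face survives and each original vertex becomes one new face: F′ = F + V = 8.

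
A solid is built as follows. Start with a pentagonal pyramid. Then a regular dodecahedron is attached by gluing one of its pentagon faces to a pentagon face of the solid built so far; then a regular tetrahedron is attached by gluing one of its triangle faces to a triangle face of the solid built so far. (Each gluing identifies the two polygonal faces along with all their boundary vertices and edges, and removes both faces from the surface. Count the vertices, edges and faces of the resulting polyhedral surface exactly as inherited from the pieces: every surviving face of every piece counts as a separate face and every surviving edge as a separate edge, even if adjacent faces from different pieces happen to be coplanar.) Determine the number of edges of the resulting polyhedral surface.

A pentagonal pyramid: V=6, E=10, F=6.
Attach a regular dodecahedron (V=20, E=30, F=12) along a 5-gon: merge 5 vertices and 5 edges, delete both glued faces → V=21, E=35, F=16.
Attach a regular tetrahedron (V=4, E=6, F=4) along a 3-gon: merge 3 vertices and 3 edges, delete both glued faces → V=22, E=38, F=18.
Check: V − E + F = 22 − 38 + 18 = 2.

38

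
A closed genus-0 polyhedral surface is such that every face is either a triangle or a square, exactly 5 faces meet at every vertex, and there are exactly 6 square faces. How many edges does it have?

Let x be the number of triangles; then F = 6 + x.
Edge–face incidences: 2E = 4·6 + 3·x = 24 + 3x.
Every vertex has degree 5, so 5V = 2E.
Euler: V − E + F = 2 ⇒ (2E)/5 − E + (6 + x) = 2.
Multiply by 10: 2·(2E) − 5·(2E) + 10·(6 + x) = 20, i.e. 60 + 10x − 3·(24 + 3x) = 20.
Collecting terms: x − 12 = 20, so x = 32.
Then 2E = 24 + 3·32 = 120, so E = 60, V = 2E/5 = 24, F = 6 + 32 = 38.

60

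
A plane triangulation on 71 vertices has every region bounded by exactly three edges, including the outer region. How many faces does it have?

In a plane triangulation 3F = 2E and V − E + F = 2, so F = 2V − 4 = 2·71 − 4 = 138.

138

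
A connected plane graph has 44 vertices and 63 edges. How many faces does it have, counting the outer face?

Euler's formula for a connected plane graph: V − E + F = 2, so F = 2 − 44 + 63 = 21.

21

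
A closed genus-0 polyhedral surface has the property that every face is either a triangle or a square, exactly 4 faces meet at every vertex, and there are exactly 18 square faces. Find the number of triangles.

Let x be the number of triangles; then F = 18 + x.
Edge–face incidences: 2E = 4·18 + 3·x = 72 + 3x.
Every vertex has degree 4, so 4V = 2E.
Euler: V − E + F = 2 ⇒ (2E)/4 − E + (18 + x) = 2.
Multiply by 8: 2·(2E) − 4·(2E) + 8·(18 + x) = 16, i.e. 144 + 8x − 2·(72 + 3x) = 16.
Collecting terms: 2x = 16, so x = 8.
Then 2E = 72 + 3·8 = 96, so E = 48, V = 2E/4 = 24, F = 18 + 8 = 26.

8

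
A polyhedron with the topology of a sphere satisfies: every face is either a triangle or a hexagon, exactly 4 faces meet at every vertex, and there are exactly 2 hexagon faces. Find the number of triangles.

12

Let x be the number of triangles; then F = 2 + x.
Edge–face incidences: 2E = 6·2 + 3·x = 12 + 3x.
Every vertex has degree 4, so 4V = 2E.
Euler: V − E + F = 2 ⇒ (2E)/4 − E + (2 + x) = 2.
Multiply by 8: 2·(2E) − 4·(2E) + 8·(2 + x) = 16, i.e. 16 + 8x − 2·(12 + 3x) = 16.
Collecting terms: 2x − 8 = 16, so 2x = 24, so x = 12.
Then 2E = 12 + 3·12 = 48, so E = 24, V = 2E/4 = 12, F = 2 + 12 = 14.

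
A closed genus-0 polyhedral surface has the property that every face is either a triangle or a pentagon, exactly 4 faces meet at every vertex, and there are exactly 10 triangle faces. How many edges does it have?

20

Let x be the number of pentagons; then F = 10 + x.
Edge–face incidences: 2E = 3·10 + 5·x = 30 + 5x.
Every vertex has degree 4, so 4V = 2E.
Euler: V − E + F = 2 ⇒ (2E)/4 − E + (10 + x) = 2.
Multiply by 8: 2·(2E) − 4·(2E) + 8·(10 + x) = 16, i.e. 80 + 8x − 2·(30 + 5x) = 16.
Collecting terms: −2x + 20 = 16, so −2x = −4, so x = 2.
Then 2E = 30 + 5·2 = 40, so E = 20, V = 2E/4 = 10, F = 10 + 2 = 12.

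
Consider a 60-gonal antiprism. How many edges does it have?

240

An antiprism on an n-gon has two n-gon caps and 2n triangles: V = 2·60 = 120, E = 4·60 = 240, F = 2·60 + 2 = 122.
Check: V − E + F = 120 − 240 + 122 = 2.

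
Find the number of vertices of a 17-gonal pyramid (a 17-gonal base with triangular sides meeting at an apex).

A pyramid on an n-gon base has one n-gon and n triangles: V = 17 + 1 = 18, E = 2·17 = 34, F = 17 + 1 = 18.

18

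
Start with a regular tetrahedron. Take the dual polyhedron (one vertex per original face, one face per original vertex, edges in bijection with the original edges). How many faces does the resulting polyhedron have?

4

The base solid has V = 4, E = 6, F = 4.
The dual swaps V and F and preserves E: V′ = F = 4, E′ = E = 6, F′ = V = 4.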